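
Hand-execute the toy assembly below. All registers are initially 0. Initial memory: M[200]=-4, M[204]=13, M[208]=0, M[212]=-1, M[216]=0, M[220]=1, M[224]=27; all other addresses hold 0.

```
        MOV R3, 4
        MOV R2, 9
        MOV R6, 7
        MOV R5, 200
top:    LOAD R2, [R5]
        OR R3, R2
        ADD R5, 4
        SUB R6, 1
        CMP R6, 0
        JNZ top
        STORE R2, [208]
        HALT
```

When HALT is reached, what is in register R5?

MOV R3, 4 → R3=4
MOV R2, 9 → R2=9
MOV R6, 7 → R6=7
MOV R5, 200 → R5=200
LOAD R2, [R5] → R2=M[200]=-4
OR R3, R2 → R3=4|(-4)=-4
ADD R5, 4 → R5=200+4=204
SUB R6, 1 → R6=7-1=6
CMP R6, 0  (cmp 6,0)
JNZ top: taken
LOAD R2, [R5] → R2=M[204]=13
OR R3, R2 → R3=(-4)|13=-3
ADD R5, 4 → R5=204+4=208
SUB R6, 1 → R6=6-1=5
CMP R6, 0  (cmp 5,0)
JNZ top: taken
LOAD R2, [R5] → R2=M[208]=0
OR R3, R2 → R3=(-3)|0=-3
ADD R5, 4 → R5=208+4=212
SUB R6, 1 → R6=5-1=4
CMP R6, 0  (cmp 4,0)
JNZ top: taken
LOAD R2, [R5] → R2=M[212]=-1
OR R3, R2 → R3=(-3)|(-1)=-1
ADD R5, 4 → R5=212+4=216
SUB R6, 1 → R6=4-1=3
CMP R6, 0  (cmp 3,0)
JNZ top: taken
LOAD R2, [R5] → R2=M[216]=0
OR R3, R2 → R3=(-1)|0=-1
ADD R5, 4 → R5=216+4=220
SUB R6, 1 → R6=3-1=2
CMP R6, 0  (cmp 2,0)
JNZ top: taken
LOAD R2, [R5] → R2=M[220]=1
OR R3, R2 → R3=(-1)|1=-1
ADD R5, 4 → R5=220+4=224
SUB R6, 1 → R6=2-1=1
CMP R6, 0  (cmp 1,0)
JNZ top: taken
LOAD R2, [R5] → R2=M[224]=27
OR R3, R2 → R3=(-1)|27=-1
ADD R5, 4 → R5=224+4=228
SUB R6, 1 → R6=1-1=0
CMP R6, 0  (cmp 0,0)
JNZ top: not taken
STORE R2, [208] → M[208]=27
halt.

228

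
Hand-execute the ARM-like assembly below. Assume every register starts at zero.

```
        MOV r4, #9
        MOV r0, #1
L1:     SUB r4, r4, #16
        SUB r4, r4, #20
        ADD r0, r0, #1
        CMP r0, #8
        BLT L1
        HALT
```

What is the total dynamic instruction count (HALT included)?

after MOV r4, #9: r4=9
after MOV r0, #1: r0=1
after SUB r4, r4, #16: r4=9-16=-7
after SUB r4, r4, #20: r4=(-7)-20=-27
after ADD r0, r0, #1: r0=1+1=2
CMP r0, #8  (cmp 2,8)
BLT L1: taken
after SUB r4, r4, #16: r4=(-27)-16=-43
after SUB r4, r4, #20: r4=(-43)-20=-63
after ADD r0, r0, #1: r0=2+1=3
CMP r0, #8  (cmp 3,8)
BLT L1: taken
after SUB r4, r4, #16: r4=(-63)-16=-79
after SUB r4, r4, #20: r4=(-79)-20=-99
after ADD r0, r0, #1: r0=3+1=4
CMP r0, #8  (cmp 4,8)
BLT L1: taken
after SUB r4, r4, #16: r4=(-99)-16=-115
after SUB r4, r4, #20: r4=(-115)-20=-135
after ADD r0, r0, #1: r0=4+1=5
CMP r0, #8  (cmp 5,8)
BLT L1: taken
after SUB r4, r4, #16: r4=(-135)-16=-151
after SUB r4, r4, #20: r4=(-151)-20=-171
after ADD r0, r0, #1: r0=5+1=6
CMP r0, #8  (cmp 6,8)
BLT L1: taken
after SUB r4, r4, #16: r4=(-171)-16=-187
after SUB r4, r4, #20: r4=(-187)-20=-207
after ADD r0, r0, #1: r0=6+1=7
CMP r0, #8  (cmp 7,8)
BLT L1: taken
after SUB r4, r4, #16: r4=(-207)-16=-223
after SUB r4, r4, #20: r4=(-223)-20=-243
after ADD r0, r0, #1: r0=7+1=8
CMP r0, #8  (cmp 8,8)
BLT L1: not taken
halt.
Total executed instructions: 38.

38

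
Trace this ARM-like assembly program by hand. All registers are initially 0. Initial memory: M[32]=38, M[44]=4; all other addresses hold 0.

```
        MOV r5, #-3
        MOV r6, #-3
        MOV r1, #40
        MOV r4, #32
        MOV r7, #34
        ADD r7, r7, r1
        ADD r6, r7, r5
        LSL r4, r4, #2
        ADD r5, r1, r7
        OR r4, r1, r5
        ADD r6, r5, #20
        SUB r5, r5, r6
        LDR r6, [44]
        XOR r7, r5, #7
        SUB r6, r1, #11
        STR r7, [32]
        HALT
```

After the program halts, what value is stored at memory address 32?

after MOV r5, #-3: r5=-3
after MOV r6, #-3: r6=-3
after MOV r1, #40: r1=40
after MOV r4, #32: r4=32
after MOV r7, #34: r7=34
after ADD r7, r7, r1: r7=34+40=74
after ADD r6, r7, r5: r6=74+(-3)=71
after LSL r4, r4, #2: r4=32<<2=128
after ADD r5, r1, r7: r5=40+74=114
after OR r4, r1, r5: r4=40|114=122
after ADD r6, r5, #20: r6=114+20=134
after SUB r5, r5, r6: r5=114-134=-20
after LDR r6, [44]: r6=M[44]=4
after XOR r7, r5, #7: r7=(-20)^7=-21
after SUB r6, r1, #11: r6=40-11=29
STR r7, [32] → M[32]=-21
halt.

-21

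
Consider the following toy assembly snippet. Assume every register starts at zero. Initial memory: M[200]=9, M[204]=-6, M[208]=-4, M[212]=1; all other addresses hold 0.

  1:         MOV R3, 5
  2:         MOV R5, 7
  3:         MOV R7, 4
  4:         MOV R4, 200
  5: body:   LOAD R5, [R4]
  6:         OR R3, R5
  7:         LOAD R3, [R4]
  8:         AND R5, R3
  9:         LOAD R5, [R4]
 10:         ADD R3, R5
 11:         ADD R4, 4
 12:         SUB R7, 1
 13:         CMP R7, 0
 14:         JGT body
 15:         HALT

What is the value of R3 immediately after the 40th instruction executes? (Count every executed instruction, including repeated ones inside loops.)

2

after MOV R3, 5: R3=5
after MOV R5, 7: R5=7
after MOV R7, 4: R7=4
after MOV R4, 200: R4=200
after LOAD R5, [R4]: R5=M[200]=9
after OR R3, R5: R3=5|9=13
after LOAD R3, [R4]: R3=M[200]=9
after AND R5, R3: R5=9&9=9
after LOAD R5, [R4]: R5=M[200]=9
after ADD R3, R5: R3=9+9=18
after ADD R4, 4: R4=200+4=204
after SUB R7, 1: R7=4-1=3
CMP R7, 0  (cmp 3,0)
JGT body: taken
after LOAD R5, [R4]: R5=M[204]=-6
after OR R3, R5: R3=18|(-6)=-6
after LOAD R3, [R4]: R3=M[204]=-6
after AND R5, R3: R5=(-6)&(-6)=-6
after LOAD R5, [R4]: R5=M[204]=-6
after ADD R3, R5: R3=(-6)+(-6)=-12
after ADD R4, 4: R4=204+4=208
after SUB R7, 1: R7=3-1=2
CMP R7, 0  (cmp 2,0)
JGT body: taken
after LOAD R5, [R4]: R5=M[208]=-4
after OR R3, R5: R3=(-12)|(-4)=-4
after LOAD R3, [R4]: R3=M[208]=-4
after AND R5, R3: R5=(-4)&(-4)=-4
after LOAD R5, [R4]: R5=M[208]=-4
after ADD R3, R5: R3=(-4)+(-4)=-8
after ADD R4, 4: R4=208+4=212
after SUB R7, 1: R7=2-1=1
CMP R7, 0  (cmp 1,0)
JGT body: taken
after LOAD R5, [R4]: R5=M[212]=1
after OR R3, R5: R3=(-8)|1=-7
after LOAD R3, [R4]: R3=M[212]=1
after AND R5, R3: R5=1&1=1
after LOAD R5, [R4]: R5=M[212]=1
after ADD R3, R5: R3=1+1=2
After step 40: R3 = 2.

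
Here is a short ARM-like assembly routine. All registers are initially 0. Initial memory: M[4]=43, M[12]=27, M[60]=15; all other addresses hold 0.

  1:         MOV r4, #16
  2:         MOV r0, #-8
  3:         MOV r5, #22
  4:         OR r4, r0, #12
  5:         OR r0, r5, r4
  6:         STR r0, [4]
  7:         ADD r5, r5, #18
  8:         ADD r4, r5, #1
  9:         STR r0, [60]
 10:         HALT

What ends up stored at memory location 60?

after MOV r4, #16: r4=16
after MOV r0, #-8: r0=-8
after MOV r5, #22: r5=22
after OR r4, r0, #12: r4=(-8)|12=-4
after OR r0, r5, r4: r0=22|(-4)=-2
STR r0, [4] → M[4]=-2
after ADD r5, r5, #18: r5=22+18=40
after ADD r4, r5, #1: r4=40+1=41
STR r0, [60] → M[60]=-2
halt.

-2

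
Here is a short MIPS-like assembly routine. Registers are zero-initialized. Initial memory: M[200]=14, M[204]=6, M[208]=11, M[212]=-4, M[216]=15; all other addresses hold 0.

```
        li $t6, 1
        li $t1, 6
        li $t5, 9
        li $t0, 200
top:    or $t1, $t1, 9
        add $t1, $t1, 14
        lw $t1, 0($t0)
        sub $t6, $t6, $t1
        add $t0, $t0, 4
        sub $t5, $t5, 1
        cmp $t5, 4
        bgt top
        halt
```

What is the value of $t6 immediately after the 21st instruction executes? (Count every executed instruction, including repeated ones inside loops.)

after li $t6, 1: $t6=1
after li $t1, 6: $t1=6
after li $t5, 9: $t5=9
after li $t0, 200: $t0=200
after or $t1, $t1, 9: $t1=6|9=15
after add $t1, $t1, 14: $t1=15+14=29
after lw $t1, 0($t0): $t1=M[200]=14
after sub $t6, $t6, $t1: $t6=1-14=-13
after add $t0, $t0, 4: $t0=200+4=204
after sub $t5, $t5, 1: $t5=9-1=8
cmp $t5, 4  (cmp 8,4)
bgt top: taken
after or $t1, $t1, 9: $t1=14|9=15
after add $t1, $t1, 14: $t1=15+14=29
after lw $t1, 0($t0): $t1=M[204]=6
after sub $t6, $t6, $t1: $t6=(-13)-6=-19
after add $t0, $t0, 4: $t0=204+4=208
after sub $t5, $t5, 1: $t5=8-1=7
cmp $t5, 4  (cmp 7,4)
bgt top: taken
after or $t1, $t1, 9: $t1=6|9=15
After step 21: $t6 = -19.

-19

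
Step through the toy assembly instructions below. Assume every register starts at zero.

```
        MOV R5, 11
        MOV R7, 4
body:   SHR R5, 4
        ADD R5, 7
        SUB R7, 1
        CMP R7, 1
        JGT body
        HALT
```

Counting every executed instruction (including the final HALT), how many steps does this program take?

after MOV R5, 11: R5=11
after MOV R7, 4: R7=4
after SHR R5, 4: R5=11>>4=0
after ADD R5, 7: R5=0+7=7
after SUB R7, 1: R7=4-1=3
CMP R7, 1  (cmp 3,1)
JGT body: taken
after SHR R5, 4: R5=7>>4=0
after ADD R5, 7: R5=0+7=7
after SUB R7, 1: R7=3-1=2
CMP R7, 1  (cmp 2,1)
JGT body: taken
after SHR R5, 4: R5=7>>4=0
after ADD R5, 7: R5=0+7=7
after SUB R7, 1: R7=2-1=1
CMP R7, 1  (cmp 1,1)
JGT body: not taken
halt.
Total executed instructions: 18.

18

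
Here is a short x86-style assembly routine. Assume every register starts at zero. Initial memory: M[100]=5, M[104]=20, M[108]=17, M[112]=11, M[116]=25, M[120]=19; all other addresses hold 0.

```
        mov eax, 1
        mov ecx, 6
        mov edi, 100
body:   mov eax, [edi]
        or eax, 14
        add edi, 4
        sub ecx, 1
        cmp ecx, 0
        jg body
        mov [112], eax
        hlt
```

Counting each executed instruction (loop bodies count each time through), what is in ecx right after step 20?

3

mov eax, 1 → eax=1
mov ecx, 6 → ecx=6
mov edi, 100 → edi=100
mov eax, [edi] → eax=M[100]=5
or eax, 14 → eax=5|14=15
add edi, 4 → edi=100+4=104
sub ecx, 1 → ecx=6-1=5
cmp ecx, 0  (cmp 5,0)
jg body: taken
mov eax, [edi] → eax=M[104]=20
or eax, 14 → eax=20|14=30
add edi, 4 → edi=104+4=108
sub ecx, 1 → ecx=5-1=4
cmp ecx, 0  (cmp 4,0)
jg body: taken
mov eax, [edi] → eax=M[108]=17
or eax, 14 → eax=17|14=31
add edi, 4 → edi=108+4=112
sub ecx, 1 → ecx=4-1=3
cmp ecx, 0  (cmp 3,0)
After step 20: ecx = 3.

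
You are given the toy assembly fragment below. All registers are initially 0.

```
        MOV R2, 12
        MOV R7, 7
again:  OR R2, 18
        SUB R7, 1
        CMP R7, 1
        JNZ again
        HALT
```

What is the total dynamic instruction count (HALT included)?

27

MOV R2, 12 → R2=12
MOV R7, 7 → R7=7
OR R2, 18 → R2=12|18=30
SUB R7, 1 → R7=7-1=6
CMP R7, 1  (cmp 6,1)
JNZ again: taken
OR R2, 18 → R2=30|18=30
SUB R7, 1 → R7=6-1=5
CMP R7, 1  (cmp 5,1)
JNZ again: taken
OR R2, 18 → R2=30|18=30
SUB R7, 1 → R7=5-1=4
CMP R7, 1  (cmp 4,1)
JNZ again: taken
OR R2, 18 → R2=30|18=30
SUB R7, 1 → R7=4-1=3
CMP R7, 1  (cmp 3,1)
JNZ again: taken
OR R2, 18 → R2=30|18=30
SUB R7, 1 → R7=3-1=2
CMP R7, 1  (cmp 2,1)
JNZ again: taken
OR R2, 18 → R2=30|18=30
SUB R7, 1 → R7=2-1=1
CMP R7, 1  (cmp 1,1)
JNZ again: not taken
halt.
Total executed instructions: 27.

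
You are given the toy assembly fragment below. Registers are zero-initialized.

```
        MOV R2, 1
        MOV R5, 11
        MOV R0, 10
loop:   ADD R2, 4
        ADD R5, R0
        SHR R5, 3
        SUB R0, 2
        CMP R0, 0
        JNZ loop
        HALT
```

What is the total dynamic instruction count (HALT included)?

after MOV R2, 1: R2=1
after MOV R5, 11: R5=11
after MOV R0, 10: R0=10
after ADD R2, 4: R2=1+4=5
after ADD R5, R0: R5=11+10=21
after SHR R5, 3: R5=21>>3=2
after SUB R0, 2: R0=10-2=8
CMP R0, 0  (cmp 8,0)
JNZ loop: taken
after ADD R2, 4: R2=5+4=9
after ADD R5, R0: R5=2+8=10
after SHR R5, 3: R5=10>>3=1
after SUB R0, 2: R0=8-2=6
CMP R0, 0  (cmp 6,0)
JNZ loop: taken
after ADD R2, 4: R2=9+4=13
after ADD R5, R0: R5=1+6=7
after SHR R5, 3: R5=7>>3=0
after SUB R0, 2: R0=6-2=4
CMP R0, 0  (cmp 4,0)
JNZ loop: taken
after ADD R2, 4: R2=13+4=17
after ADD R5, R0: R5=0+4=4
after SHR R5, 3: R5=4>>3=0
after SUB R0, 2: R0=4-2=2
CMP R0, 0  (cmp 2,0)
JNZ loop: taken
after ADD R2, 4: R2=17+4=21
after ADD R5, R0: R5=0+2=2
after SHR R5, 3: R5=2>>3=0
after SUB R0, 2: R0=2-2=0
CMP R0, 0  (cmp 0,0)
JNZ loop: not taken
halt.
Total executed instructions: 34.

34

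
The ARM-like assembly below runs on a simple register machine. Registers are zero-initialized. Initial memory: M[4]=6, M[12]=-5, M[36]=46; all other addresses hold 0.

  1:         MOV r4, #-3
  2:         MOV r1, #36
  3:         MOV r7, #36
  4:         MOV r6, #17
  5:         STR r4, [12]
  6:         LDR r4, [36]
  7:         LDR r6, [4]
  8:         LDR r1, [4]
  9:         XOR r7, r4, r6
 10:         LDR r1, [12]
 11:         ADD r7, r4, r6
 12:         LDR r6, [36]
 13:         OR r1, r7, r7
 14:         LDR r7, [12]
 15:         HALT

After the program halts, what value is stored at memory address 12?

MOV r4, #-3 → r4=-3
MOV r1, #36 → r1=36
MOV r7, #36 → r7=36
MOV r6, #17 → r6=17
STR r4, [12] → M[12]=-3
LDR r4, [36] → r4=M[36]=46
LDR r6, [4] → r6=M[4]=6
LDR r1, [4] → r1=M[4]=6
XOR r7, r4, r6 → r7=46^6=40
LDR r1, [12] → r1=M[12]=-3
ADD r7, r4, r6 → r7=46+6=52
LDR r6, [36] → r6=M[36]=46
OR r1, r7, r7 → r1=52|52=52
LDR r7, [12] → r7=M[12]=-3
halt.

-3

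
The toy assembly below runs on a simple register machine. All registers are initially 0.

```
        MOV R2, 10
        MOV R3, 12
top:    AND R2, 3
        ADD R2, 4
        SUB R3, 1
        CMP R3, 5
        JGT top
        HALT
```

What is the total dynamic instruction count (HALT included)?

38

after MOV R2, 10: R2=10
after MOV R3, 12: R3=12
after AND R2, 3: R2=10&3=2
after ADD R2, 4: R2=2+4=6
after SUB R3, 1: R3=12-1=11
CMP R3, 5  (cmp 11,5)
JGT top: taken
after AND R2, 3: R2=6&3=2
after ADD R2, 4: R2=2+4=6
after SUB R3, 1: R3=11-1=10
CMP R3, 5  (cmp 10,5)
JGT top: taken
after AND R2, 3: R2=6&3=2
after ADD R2, 4: R2=2+4=6
after SUB R3, 1: R3=10-1=9
CMP R3, 5  (cmp 9,5)
JGT top: taken
after AND R2, 3: R2=6&3=2
after ADD R2, 4: R2=2+4=6
after SUB R3, 1: R3=9-1=8
CMP R3, 5  (cmp 8,5)
JGT top: taken
after AND R2, 3: R2=6&3=2
after ADD R2, 4: R2=2+4=6
after SUB R3, 1: R3=8-1=7
CMP R3, 5  (cmp 7,5)
JGT top: taken
after AND R2, 3: R2=6&3=2
after ADD R2, 4: R2=2+4=6
after SUB R3, 1: R3=7-1=6
CMP R3, 5  (cmp 6,5)
JGT top: taken
after AND R2, 3: R2=6&3=2
after ADD R2, 4: R2=2+4=6
after SUB R3, 1: R3=6-1=5
CMP R3, 5  (cmp 5,5)
JGT top: not taken
halt.
Total executed instructions: 38.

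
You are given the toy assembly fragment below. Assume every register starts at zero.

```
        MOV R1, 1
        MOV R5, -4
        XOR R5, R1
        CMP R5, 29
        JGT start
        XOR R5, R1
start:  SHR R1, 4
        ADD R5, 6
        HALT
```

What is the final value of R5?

2

MOV R1, 1 → R1=1
MOV R5, -4 → R5=-4
XOR R5, R1 → R5=(-4)^1=-3
CMP R5, 29  (cmp -3,29)
JGT start: not taken
XOR R5, R1 → R5=(-3)^1=-4
SHR R1, 4 → R1=1>>4=0
ADD R5, 6 → R5=(-4)+6=2
halt.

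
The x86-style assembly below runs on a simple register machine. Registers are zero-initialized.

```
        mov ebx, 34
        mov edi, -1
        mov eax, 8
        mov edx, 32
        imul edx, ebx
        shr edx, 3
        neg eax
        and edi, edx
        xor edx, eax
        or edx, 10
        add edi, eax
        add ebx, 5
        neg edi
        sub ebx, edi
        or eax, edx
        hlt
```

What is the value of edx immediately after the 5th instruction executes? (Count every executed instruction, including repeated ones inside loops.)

mov ebx, 34 → ebx=34
mov edi, -1 → edi=-1
mov eax, 8 → eax=8
mov edx, 32 → edx=32
imul edx, ebx → edx=32*34=1088
After step 5: edx = 1088.

1088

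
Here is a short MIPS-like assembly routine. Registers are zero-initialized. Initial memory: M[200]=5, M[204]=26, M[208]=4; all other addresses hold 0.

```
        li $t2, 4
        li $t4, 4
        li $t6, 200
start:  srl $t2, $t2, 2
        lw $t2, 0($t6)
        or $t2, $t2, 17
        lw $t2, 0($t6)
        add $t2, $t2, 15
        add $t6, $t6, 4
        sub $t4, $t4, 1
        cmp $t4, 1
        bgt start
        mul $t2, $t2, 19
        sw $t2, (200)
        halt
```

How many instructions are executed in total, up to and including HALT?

$t2=4
$t4=4
$t6=200
$t2=4>>2=1
$t2=M[200]=5
$t2=5|17=21
$t2=M[200]=5
$t2=5+15=20
$t6=200+4=204
$t4=4-1=3
cmp $t4, 1  (cmp 3,1)
bgt start: taken
$t2=20>>2=5
$t2=M[204]=26
$t2=26|17=27
$t2=M[204]=26
$t2=26+15=41
$t6=204+4=208
$t4=3-1=2
cmp $t4, 1  (cmp 2,1)
bgt start: taken
$t2=41>>2=10
$t2=M[208]=4
$t2=4|17=21
$t2=M[208]=4
$t2=4+15=19
$t6=208+4=212
$t4=2-1=1
cmp $t4, 1  (cmp 1,1)
bgt start: not taken
$t2=19*19=361
sw $t2, (200) → M[200]=361
halt.
Total executed instructions: 33.

33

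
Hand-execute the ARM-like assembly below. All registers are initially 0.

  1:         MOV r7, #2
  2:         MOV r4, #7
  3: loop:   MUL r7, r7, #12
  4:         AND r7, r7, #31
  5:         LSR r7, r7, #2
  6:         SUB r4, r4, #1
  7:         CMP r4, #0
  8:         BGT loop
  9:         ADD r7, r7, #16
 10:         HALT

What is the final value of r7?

MOV r7, #2 → r7=2
MOV r4, #7 → r4=7
MUL r7, r7, #12 → r7=2*12=24
AND r7, r7, #31 → r7=24&31=24
LSR r7, r7, #2 → r7=24>>2=6
SUB r4, r4, #1 → r4=7-1=6
CMP r4, #0  (cmp 6,0)
BGT loop: taken
MUL r7, r7, #12 → r7=6*12=72
AND r7, r7, #31 → r7=72&31=8
LSR r7, r7, #2 → r7=8>>2=2
SUB r4, r4, #1 → r4=6-1=5
CMP r4, #0  (cmp 5,0)
BGT loop: taken
MUL r7, r7, #12 → r7=2*12=24
AND r7, r7, #31 → r7=24&31=24
LSR r7, r7, #2 → r7=24>>2=6
SUB r4, r4, #1 → r4=5-1=4
CMP r4, #0  (cmp 4,0)
BGT loop: taken
MUL r7, r7, #12 → r7=6*12=72
AND r7, r7, #31 → r7=72&31=8
LSR r7, r7, #2 → r7=8>>2=2
SUB r4, r4, #1 → r4=4-1=3
CMP r4, #0  (cmp 3,0)
BGT loop: taken
MUL r7, r7, #12 → r7=2*12=24
AND r7, r7, #31 → r7=24&31=24
LSR r7, r7, #2 → r7=24>>2=6
SUB r4, r4, #1 → r4=3-1=2
CMP r4, #0  (cmp 2,0)
BGT loop: taken
MUL r7, r7, #12 → r7=6*12=72
AND r7, r7, #31 → r7=72&31=8
LSR r7, r7, #2 → r7=8>>2=2
SUB r4, r4, #1 → r4=2-1=1
CMP r4, #0  (cmp 1,0)
BGT loop: taken
MUL r7, r7, #12 → r7=2*12=24
AND r7, r7, #31 → r7=24&31=24
LSR r7, r7, #2 → r7=24>>2=6
SUB r4, r4, #1 → r4=1-1=0
CMP r4, #0  (cmp 0,0)
BGT loop: not taken
ADD r7, r7, #16 → r7=6+16=22
halt.

22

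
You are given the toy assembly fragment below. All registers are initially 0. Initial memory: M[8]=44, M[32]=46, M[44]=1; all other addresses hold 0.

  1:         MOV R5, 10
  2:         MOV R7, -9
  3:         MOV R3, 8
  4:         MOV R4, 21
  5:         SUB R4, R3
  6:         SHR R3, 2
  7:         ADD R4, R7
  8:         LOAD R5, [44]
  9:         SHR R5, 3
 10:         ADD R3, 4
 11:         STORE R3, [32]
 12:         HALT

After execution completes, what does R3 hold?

after MOV R5, 10: R5=10
after MOV R7, -9: R7=-9
after MOV R3, 8: R3=8
after MOV R4, 21: R4=21
after SUB R4, R3: R4=21-8=13
after SHR R3, 2: R3=8>>2=2
after ADD R4, R7: R4=13+(-9)=4
after LOAD R5, [44]: R5=M[44]=1
after SHR R5, 3: R5=1>>3=0
after ADD R3, 4: R3=2+4=6
STORE R3, [32] → M[32]=6
halt.

6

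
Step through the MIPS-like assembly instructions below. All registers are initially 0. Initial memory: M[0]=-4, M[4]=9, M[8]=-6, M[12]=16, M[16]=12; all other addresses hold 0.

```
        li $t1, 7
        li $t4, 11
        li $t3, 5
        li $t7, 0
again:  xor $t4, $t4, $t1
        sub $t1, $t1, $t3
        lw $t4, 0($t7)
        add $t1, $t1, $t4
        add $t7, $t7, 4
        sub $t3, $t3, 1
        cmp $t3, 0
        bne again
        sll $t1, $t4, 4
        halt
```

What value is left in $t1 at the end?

192

$t1=7
$t4=11
$t3=5
$t7=0
$t4=11^7=12
$t1=7-5=2
$t4=M[0]=-4
$t1=2+(-4)=-2
$t7=0+4=4
$t3=5-1=4
cmp $t3, 0  (cmp 4,0)
bne again: taken
$t4=(-4)^(-2)=2
$t1=(-2)-4=-6
$t4=M[4]=9
$t1=(-6)+9=3
$t7=4+4=8
$t3=4-1=3
cmp $t3, 0  (cmp 3,0)
bne again: taken
$t4=9^3=10
$t1=3-3=0
$t4=M[8]=-6
$t1=0+(-6)=-6
$t7=8+4=12
$t3=3-1=2
cmp $t3, 0  (cmp 2,0)
bne again: taken
$t4=(-6)^(-6)=0
$t1=(-6)-2=-8
$t4=M[12]=16
$t1=(-8)+16=8
$t7=12+4=16
$t3=2-1=1
cmp $t3, 0  (cmp 1,0)
bne again: taken
$t4=16^8=24
$t1=8-1=7
$t4=M[16]=12
$t1=7+12=19
$t7=16+4=20
$t3=1-1=0
cmp $t3, 0  (cmp 0,0)
bne again: not taken
$t1=12<<4=192
halt.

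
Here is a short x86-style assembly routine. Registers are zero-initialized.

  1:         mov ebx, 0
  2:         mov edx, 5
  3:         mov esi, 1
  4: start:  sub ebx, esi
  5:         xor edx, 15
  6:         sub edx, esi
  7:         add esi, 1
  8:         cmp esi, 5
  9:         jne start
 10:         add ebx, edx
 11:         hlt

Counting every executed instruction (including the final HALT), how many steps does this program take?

mov ebx, 0 → ebx=0
mov edx, 5 → edx=5
mov esi, 1 → esi=1
sub ebx, esi → ebx=0-1=-1
xor edx, 15 → edx=5^15=10
sub edx, esi → edx=10-1=9
add esi, 1 → esi=1+1=2
cmp esi, 5  (cmp 2,5)
jne start: taken
sub ebx, esi → ebx=(-1)-2=-3
xor edx, 15 → edx=9^15=6
sub edx, esi → edx=6-2=4
add esi, 1 → esi=2+1=3
cmp esi, 5  (cmp 3,5)
jne start: taken
sub ebx, esi → ebx=(-3)-3=-6
xor edx, 15 → edx=4^15=11
sub edx, esi → edx=11-3=8
add esi, 1 → esi=3+1=4
cmp esi, 5  (cmp 4,5)
jne start: taken
sub ebx, esi → ebx=(-6)-4=-10
xor edx, 15 → edx=8^15=7
sub edx, esi → edx=7-4=3
add esi, 1 → esi=4+1=5
cmp esi, 5  (cmp 5,5)
jne start: not taken
add ebx, edx → ebx=(-10)+3=-7
halt.
Total executed instructions: 29.

29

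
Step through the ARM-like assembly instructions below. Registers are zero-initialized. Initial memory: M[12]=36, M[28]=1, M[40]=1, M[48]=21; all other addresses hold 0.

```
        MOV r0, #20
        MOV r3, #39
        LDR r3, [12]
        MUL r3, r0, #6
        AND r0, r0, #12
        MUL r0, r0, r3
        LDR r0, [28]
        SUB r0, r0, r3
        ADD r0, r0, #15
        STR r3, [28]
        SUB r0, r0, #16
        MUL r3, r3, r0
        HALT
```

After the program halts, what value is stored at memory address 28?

after MOV r0, #20: r0=20
after MOV r3, #39: r3=39
after LDR r3, [12]: r3=M[12]=36
after MUL r3, r0, #6: r3=20*6=120
after AND r0, r0, #12: r0=20&12=4
after MUL r0, r0, r3: r0=4*120=480
after LDR r0, [28]: r0=M[28]=1
after SUB r0, r0, r3: r0=1-120=-119
after ADD r0, r0, #15: r0=(-119)+15=-104
STR r3, [28] → M[28]=120
after SUB r0, r0, #16: r0=(-104)-16=-120
after MUL r3, r3, r0: r3=120*(-120)=-14400
halt.

120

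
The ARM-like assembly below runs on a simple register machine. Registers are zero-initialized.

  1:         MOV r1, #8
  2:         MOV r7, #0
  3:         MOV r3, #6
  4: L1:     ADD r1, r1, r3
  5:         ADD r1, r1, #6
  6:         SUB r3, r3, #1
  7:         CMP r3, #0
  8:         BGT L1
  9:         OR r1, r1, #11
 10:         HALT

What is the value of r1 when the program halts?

75

after MOV r1, #8: r1=8
after MOV r7, #0: r7=0
after MOV r3, #6: r3=6
after ADD r1, r1, r3: r1=8+6=14
after ADD r1, r1, #6: r1=14+6=20
after SUB r3, r3, #1: r3=6-1=5
CMP r3, #0  (cmp 5,0)
BGT L1: taken
after ADD r1, r1, r3: r1=20+5=25
after ADD r1, r1, #6: r1=25+6=31
after SUB r3, r3, #1: r3=5-1=4
CMP r3, #0  (cmp 4,0)
BGT L1: taken
after ADD r1, r1, r3: r1=31+4=35
after ADD r1, r1, #6: r1=35+6=41
after SUB r3, r3, #1: r3=4-1=3
CMP r3, #0  (cmp 3,0)
BGT L1: taken
after ADD r1, r1, r3: r1=41+3=44
after ADD r1, r1, #6: r1=44+6=50
after SUB r3, r3, #1: r3=3-1=2
CMP r3, #0  (cmp 2,0)
BGT L1: taken
after ADD r1, r1, r3: r1=50+2=52
after ADD r1, r1, #6: r1=52+6=58
after SUB r3, r3, #1: r3=2-1=1
CMP r3, #0  (cmp 1,0)
BGT L1: taken
after ADD r1, r1, r3: r1=58+1=59
after ADD r1, r1, #6: r1=59+6=65
after SUB r3, r3, #1: r3=1-1=0
CMP r3, #0  (cmp 0,0)
BGT L1: not taken
after OR r1, r1, #11: r1=65|11=75
halt.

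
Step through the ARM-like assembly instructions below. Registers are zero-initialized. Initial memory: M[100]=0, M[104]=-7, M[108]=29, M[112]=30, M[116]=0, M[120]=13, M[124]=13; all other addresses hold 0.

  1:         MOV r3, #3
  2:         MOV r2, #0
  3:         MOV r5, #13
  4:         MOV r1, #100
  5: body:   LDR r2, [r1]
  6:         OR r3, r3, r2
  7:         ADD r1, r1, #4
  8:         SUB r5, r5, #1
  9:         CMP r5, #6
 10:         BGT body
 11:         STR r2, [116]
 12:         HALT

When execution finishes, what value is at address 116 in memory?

r3=3
r2=0
r5=13
r1=100
r2=M[100]=0
r3=3|0=3
r1=100+4=104
r5=13-1=12
CMP r5, #6  (cmp 12,6)
BGT body: taken
r2=M[104]=-7
r3=3|(-7)=-5
r1=104+4=108
r5=12-1=11
CMP r5, #6  (cmp 11,6)
BGT body: taken
r2=M[108]=29
r3=(-5)|29=-1
r1=108+4=112
r5=11-1=10
CMP r5, #6  (cmp 10,6)
BGT body: taken
r2=M[112]=30
r3=(-1)|30=-1
r1=112+4=116
r5=10-1=9
CMP r5, #6  (cmp 9,6)
BGT body: taken
r2=M[116]=0
r3=(-1)|0=-1
r1=116+4=120
r5=9-1=8
CMP r5, #6  (cmp 8,6)
BGT body: taken
r2=M[120]=13
r3=(-1)|13=-1
r1=120+4=124
r5=8-1=7
CMP r5, #6  (cmp 7,6)
BGT body: taken
r2=M[124]=13
r3=(-1)|13=-1
r1=124+4=128
r5=7-1=6
CMP r5, #6  (cmp 6,6)
BGT body: not taken
STR r2, [116] → M[116]=13
halt.

13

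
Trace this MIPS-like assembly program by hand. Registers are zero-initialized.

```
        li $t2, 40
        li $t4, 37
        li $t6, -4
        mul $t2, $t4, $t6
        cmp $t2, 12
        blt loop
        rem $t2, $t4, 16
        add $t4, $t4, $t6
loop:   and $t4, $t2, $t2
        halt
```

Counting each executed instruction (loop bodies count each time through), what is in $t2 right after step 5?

-148

$t2=40
$t4=37
$t6=-4
$t2=37*(-4)=-148
cmp $t2, 12  (cmp -148,12)
After step 5: $t2 = -148.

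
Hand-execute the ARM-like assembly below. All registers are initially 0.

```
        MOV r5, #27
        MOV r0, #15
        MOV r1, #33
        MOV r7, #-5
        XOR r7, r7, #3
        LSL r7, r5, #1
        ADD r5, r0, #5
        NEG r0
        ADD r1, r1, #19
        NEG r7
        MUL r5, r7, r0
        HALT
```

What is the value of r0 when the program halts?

-15

r5=27
r0=15
r1=33
r7=-5
r7=(-5)^3=-8
r7=27<<1=54
r5=15+5=20
r0=-(15)=-15
r1=33+19=52
r7=-(54)=-54
r5=(-54)*(-15)=810
halt.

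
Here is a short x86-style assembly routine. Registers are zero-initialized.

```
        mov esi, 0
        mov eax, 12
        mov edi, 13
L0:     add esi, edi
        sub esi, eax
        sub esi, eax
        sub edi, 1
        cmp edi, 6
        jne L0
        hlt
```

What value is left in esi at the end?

-98

after mov esi, 0: esi=0
after mov eax, 12: eax=12
after mov edi, 13: edi=13
after add esi, edi: esi=0+13=13
after sub esi, eax: esi=13-12=1
after sub esi, eax: esi=1-12=-11
after sub edi, 1: edi=13-1=12
cmp edi, 6  (cmp 12,6)
jne L0: taken
after add esi, edi: esi=(-11)+12=1
after sub esi, eax: esi=1-12=-11
after sub esi, eax: esi=(-11)-12=-23
after sub edi, 1: edi=12-1=11
cmp edi, 6  (cmp 11,6)
jne L0: taken
after add esi, edi: esi=(-23)+11=-12
after sub esi, eax: esi=(-12)-12=-24
after sub esi, eax: esi=(-24)-12=-36
after sub edi, 1: edi=11-1=10
cmp edi, 6  (cmp 10,6)
jne L0: taken
after add esi, edi: esi=(-36)+10=-26
after sub esi, eax: esi=(-26)-12=-38
after sub esi, eax: esi=(-38)-12=-50
after sub edi, 1: edi=10-1=9
cmp edi, 6  (cmp 9,6)
jne L0: taken
after add esi, edi: esi=(-50)+9=-41
after sub esi, eax: esi=(-41)-12=-53
after sub esi, eax: esi=(-53)-12=-65
after sub edi, 1: edi=9-1=8
cmp edi, 6  (cmp 8,6)
jne L0: taken
after add esi, edi: esi=(-65)+8=-57
after sub esi, eax: esi=(-57)-12=-69
after sub esi, eax: esi=(-69)-12=-81
after sub edi, 1: edi=8-1=7
cmp edi, 6  (cmp 7,6)
jne L0: taken
after add esi, edi: esi=(-81)+7=-74
after sub esi, eax: esi=(-74)-12=-86
after sub esi, eax: esi=(-86)-12=-98
after sub edi, 1: edi=7-1=6
cmp edi, 6  (cmp 6,6)
jne L0: not taken
halt.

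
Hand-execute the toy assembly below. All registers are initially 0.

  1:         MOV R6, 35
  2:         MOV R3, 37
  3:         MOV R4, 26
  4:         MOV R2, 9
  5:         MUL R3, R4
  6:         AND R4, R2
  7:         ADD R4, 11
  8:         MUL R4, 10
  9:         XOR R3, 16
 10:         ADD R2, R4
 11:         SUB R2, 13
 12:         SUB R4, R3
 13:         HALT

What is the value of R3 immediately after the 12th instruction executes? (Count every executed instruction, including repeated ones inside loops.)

MOV R6, 35 → R6=35
MOV R3, 37 → R3=37
MOV R4, 26 → R4=26
MOV R2, 9 → R2=9
MUL R3, R4 → R3=37*26=962
AND R4, R2 → R4=26&9=8
ADD R4, 11 → R4=8+11=19
MUL R4, 10 → R4=19*10=190
XOR R3, 16 → R3=962^16=978
ADD R2, R4 → R2=9+190=199
SUB R2, 13 → R2=199-13=186
SUB R4, R3 → R4=190-978=-788
After step 12: R3 = 978.

978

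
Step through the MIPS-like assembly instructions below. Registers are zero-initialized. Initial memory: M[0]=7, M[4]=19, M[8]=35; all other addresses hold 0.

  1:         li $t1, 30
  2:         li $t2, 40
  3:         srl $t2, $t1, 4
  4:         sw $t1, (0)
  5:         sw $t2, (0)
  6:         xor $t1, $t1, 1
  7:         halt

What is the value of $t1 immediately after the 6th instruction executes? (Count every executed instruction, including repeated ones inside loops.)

31

li $t1, 30 → $t1=30
li $t2, 40 → $t2=40
srl $t2, $t1, 4 → $t2=30>>4=1
sw $t1, (0) → M[0]=30
sw $t2, (0) → M[0]=1
xor $t1, $t1, 1 → $t1=30^1=31
After step 6: $t1 = 31.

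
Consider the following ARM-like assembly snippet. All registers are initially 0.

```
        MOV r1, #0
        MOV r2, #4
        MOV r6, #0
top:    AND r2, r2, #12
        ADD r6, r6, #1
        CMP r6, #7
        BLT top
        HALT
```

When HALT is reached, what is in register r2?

after MOV r1, #0: r1=0
after MOV r2, #4: r2=4
after MOV r6, #0: r6=0
after AND r2, r2, #12: r2=4&12=4
after ADD r6, r6, #1: r6=0+1=1
CMP r6, #7  (cmp 1,7)
BLT top: taken
after AND r2, r2, #12: r2=4&12=4
after ADD r6, r6, #1: r6=1+1=2
CMP r6, #7  (cmp 2,7)
BLT top: taken
after AND r2, r2, #12: r2=4&12=4
after ADD r6, r6, #1: r6=2+1=3
CMP r6, #7  (cmp 3,7)
BLT top: taken
after AND r2, r2, #12: r2=4&12=4
after ADD r6, r6, #1: r6=3+1=4
CMP r6, #7  (cmp 4,7)
BLT top: taken
after AND r2, r2, #12: r2=4&12=4
after ADD r6, r6, #1: r6=4+1=5
CMP r6, #7  (cmp 5,7)
BLT top: taken
after AND r2, r2, #12: r2=4&12=4
after ADD r6, r6, #1: r6=5+1=6
CMP r6, #7  (cmp 6,7)
BLT top: taken
after AND r2, r2, #12: r2=4&12=4
after ADD r6, r6, #1: r6=6+1=7
CMP r6, #7  (cmp 7,7)
BLT top: not taken
halt.

4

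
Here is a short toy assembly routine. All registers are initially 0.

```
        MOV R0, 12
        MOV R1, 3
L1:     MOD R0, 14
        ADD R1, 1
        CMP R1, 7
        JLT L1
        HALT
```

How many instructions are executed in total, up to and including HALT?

19

R0=12
R1=3
R0=12%14=12
R1=3+1=4
CMP R1, 7  (cmp 4,7)
JLT L1: taken
R0=12%14=12
R1=4+1=5
CMP R1, 7  (cmp 5,7)
JLT L1: taken
R0=12%14=12
R1=5+1=6
CMP R1, 7  (cmp 6,7)
JLT L1: taken
R0=12%14=12
R1=6+1=7
CMP R1, 7  (cmp 7,7)
JLT L1: not taken
halt.
Total executed instructions: 19.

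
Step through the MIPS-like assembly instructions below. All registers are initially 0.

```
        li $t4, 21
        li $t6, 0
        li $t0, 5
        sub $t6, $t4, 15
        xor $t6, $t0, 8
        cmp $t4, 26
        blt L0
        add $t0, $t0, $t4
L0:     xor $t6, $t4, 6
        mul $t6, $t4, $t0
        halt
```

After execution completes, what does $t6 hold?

$t4=21
$t6=0
$t0=5
$t6=21-15=6
$t6=5^8=13
cmp $t4, 26  (cmp 21,26)
blt L0: taken
$t6=21^6=19
$t6=21*5=105
halt.

105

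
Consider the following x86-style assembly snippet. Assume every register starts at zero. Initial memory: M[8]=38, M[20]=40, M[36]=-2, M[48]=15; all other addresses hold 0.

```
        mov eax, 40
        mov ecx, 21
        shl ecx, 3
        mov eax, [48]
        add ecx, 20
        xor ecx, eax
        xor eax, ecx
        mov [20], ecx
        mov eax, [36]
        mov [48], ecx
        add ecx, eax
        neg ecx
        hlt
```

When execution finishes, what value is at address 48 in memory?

mov eax, 40 → eax=40
mov ecx, 21 → ecx=21
shl ecx, 3 → ecx=21<<3=168
mov eax, [48] → eax=M[48]=15
add ecx, 20 → ecx=168+20=188
xor ecx, eax → ecx=188^15=179
xor eax, ecx → eax=15^179=188
mov [20], ecx → M[20]=179
mov eax, [36] → eax=M[36]=-2
mov [48], ecx → M[48]=179
add ecx, eax → ecx=179+(-2)=177
neg ecx → ecx=-(177)=-177
halt.

179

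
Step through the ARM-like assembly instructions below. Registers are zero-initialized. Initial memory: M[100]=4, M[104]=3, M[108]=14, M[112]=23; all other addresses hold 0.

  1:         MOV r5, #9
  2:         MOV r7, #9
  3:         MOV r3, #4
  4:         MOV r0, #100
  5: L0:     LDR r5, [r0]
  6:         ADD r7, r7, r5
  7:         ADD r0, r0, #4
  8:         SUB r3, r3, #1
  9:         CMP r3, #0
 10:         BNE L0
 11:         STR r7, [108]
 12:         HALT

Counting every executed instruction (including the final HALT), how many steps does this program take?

MOV r5, #9 → r5=9
MOV r7, #9 → r7=9
MOV r3, #4 → r3=4
MOV r0, #100 → r0=100
LDR r5, [r0] → r5=M[100]=4
ADD r7, r7, r5 → r7=9+4=13
ADD r0, r0, #4 → r0=100+4=104
SUB r3, r3, #1 → r3=4-1=3
CMP r3, #0  (cmp 3,0)
BNE L0: taken
LDR r5, [r0] → r5=M[104]=3
ADD r7, r7, r5 → r7=13+3=16
ADD r0, r0, #4 → r0=104+4=108
SUB r3, r3, #1 → r3=3-1=2
CMP r3, #0  (cmp 2,0)
BNE L0: taken
LDR r5, [r0] → r5=M[108]=14
ADD r7, r7, r5 → r7=16+14=30
ADD r0, r0, #4 → r0=108+4=112
SUB r3, r3, #1 → r3=2-1=1
CMP r3, #0  (cmp 1,0)
BNE L0: taken
LDR r5, [r0] → r5=M[112]=23
ADD r7, r7, r5 → r7=30+23=53
ADD r0, r0, #4 → r0=112+4=116
SUB r3, r3, #1 → r3=1-1=0
CMP r3, #0  (cmp 0,0)
BNE L0: not taken
STR r7, [108] → M[108]=53
halt.
Total executed instructions: 30.

30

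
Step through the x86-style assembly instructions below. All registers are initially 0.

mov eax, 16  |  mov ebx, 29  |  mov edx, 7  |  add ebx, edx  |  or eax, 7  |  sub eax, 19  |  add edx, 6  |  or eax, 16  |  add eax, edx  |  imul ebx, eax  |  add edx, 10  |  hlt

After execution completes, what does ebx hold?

after mov eax, 16: eax=16
after mov ebx, 29: ebx=29
after mov edx, 7: edx=7
after add ebx, edx: ebx=29+7=36
after or eax, 7: eax=16|7=23
after sub eax, 19: eax=23-19=4
after add edx, 6: edx=7+6=13
after or eax, 16: eax=4|16=20
after add eax, edx: eax=20+13=33
after imul ebx, eax: ebx=36*33=1188
after add edx, 10: edx=13+10=23
halt.

1188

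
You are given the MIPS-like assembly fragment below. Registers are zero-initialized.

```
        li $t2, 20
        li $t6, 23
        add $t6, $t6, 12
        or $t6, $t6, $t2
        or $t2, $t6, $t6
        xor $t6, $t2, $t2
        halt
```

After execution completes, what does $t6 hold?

0

li $t2, 20 → $t2=20
li $t6, 23 → $t6=23
add $t6, $t6, 12 → $t6=23+12=35
or $t6, $t6, $t2 → $t6=35|20=55
or $t2, $t6, $t6 → $t2=55|55=55
xor $t6, $t2, $t2 → $t6=55^55=0
halt.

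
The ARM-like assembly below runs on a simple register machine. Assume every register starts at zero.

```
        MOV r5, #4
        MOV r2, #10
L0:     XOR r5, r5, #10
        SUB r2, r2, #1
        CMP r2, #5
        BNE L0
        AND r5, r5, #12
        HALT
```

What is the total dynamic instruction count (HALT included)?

24

r5=4
r2=10
r5=4^10=14
r2=10-1=9
CMP r2, #5  (cmp 9,5)
BNE L0: taken
r5=14^10=4
r2=9-1=8
CMP r2, #5  (cmp 8,5)
BNE L0: taken
r5=4^10=14
r2=8-1=7
CMP r2, #5  (cmp 7,5)
BNE L0: taken
r5=14^10=4
r2=7-1=6
CMP r2, #5  (cmp 6,5)
BNE L0: taken
r5=4^10=14
r2=6-1=5
CMP r2, #5  (cmp 5,5)
BNE L0: not taken
r5=14&12=12
halt.
Total executed instructions: 24.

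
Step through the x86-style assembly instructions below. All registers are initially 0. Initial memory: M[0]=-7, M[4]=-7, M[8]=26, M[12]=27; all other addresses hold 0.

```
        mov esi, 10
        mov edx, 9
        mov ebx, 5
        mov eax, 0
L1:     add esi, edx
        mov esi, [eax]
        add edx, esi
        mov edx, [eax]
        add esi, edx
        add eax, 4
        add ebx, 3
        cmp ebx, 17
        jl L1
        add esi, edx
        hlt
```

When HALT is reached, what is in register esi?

81

mov esi, 10 → esi=10
mov edx, 9 → edx=9
mov ebx, 5 → ebx=5
mov eax, 0 → eax=0
add esi, edx → esi=10+9=19
mov esi, [eax] → esi=M[0]=-7
add edx, esi → edx=9+(-7)=2
mov edx, [eax] → edx=M[0]=-7
add esi, edx → esi=(-7)+(-7)=-14
add eax, 4 → eax=0+4=4
add ebx, 3 → ebx=5+3=8
cmp ebx, 17  (cmp 8,17)
jl L1: taken
add esi, edx → esi=(-14)+(-7)=-21
mov esi, [eax] → esi=M[4]=-7
add edx, esi → edx=(-7)+(-7)=-14
mov edx, [eax] → edx=M[4]=-7
add esi, edx → esi=(-7)+(-7)=-14
add eax, 4 → eax=4+4=8
add ebx, 3 → ebx=8+3=11
cmp ebx, 17  (cmp 11,17)
jl L1: taken
add esi, edx → esi=(-14)+(-7)=-21
mov esi, [eax] → esi=M[8]=26
add edx, esi → edx=(-7)+26=19
mov edx, [eax] → edx=M[8]=26
add esi, edx → esi=26+26=52
add eax, 4 → eax=8+4=12
add ebx, 3 → ebx=11+3=14
cmp ebx, 17  (cmp 14,17)
jl L1: taken
add esi, edx → esi=52+26=78
mov esi, [eax] → esi=M[12]=27
add edx, esi → edx=26+27=53
mov edx, [eax] → edx=M[12]=27
add esi, edx → esi=27+27=54
add eax, 4 → eax=12+4=16
add ebx, 3 → ebx=14+3=17
cmp ebx, 17  (cmp 17,17)
jl L1: not taken
add esi, edx → esi=54+27=81
halt.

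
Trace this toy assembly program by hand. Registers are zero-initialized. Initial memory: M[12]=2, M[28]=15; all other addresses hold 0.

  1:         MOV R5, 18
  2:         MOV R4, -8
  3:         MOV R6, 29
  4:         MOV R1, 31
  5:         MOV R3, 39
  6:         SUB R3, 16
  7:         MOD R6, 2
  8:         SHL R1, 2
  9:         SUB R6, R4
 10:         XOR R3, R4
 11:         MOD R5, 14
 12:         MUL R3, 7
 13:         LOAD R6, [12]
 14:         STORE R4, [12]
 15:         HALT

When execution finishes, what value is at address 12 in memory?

-8

R5=18
R4=-8
R6=29
R1=31
R3=39
R3=39-16=23
R6=29%2=1
R1=31<<2=124
R6=1-(-8)=9
R3=23^(-8)=-17
R5=18%14=4
R3=(-17)*7=-119
R6=M[12]=2
STORE R4, [12] → M[12]=-8
halt.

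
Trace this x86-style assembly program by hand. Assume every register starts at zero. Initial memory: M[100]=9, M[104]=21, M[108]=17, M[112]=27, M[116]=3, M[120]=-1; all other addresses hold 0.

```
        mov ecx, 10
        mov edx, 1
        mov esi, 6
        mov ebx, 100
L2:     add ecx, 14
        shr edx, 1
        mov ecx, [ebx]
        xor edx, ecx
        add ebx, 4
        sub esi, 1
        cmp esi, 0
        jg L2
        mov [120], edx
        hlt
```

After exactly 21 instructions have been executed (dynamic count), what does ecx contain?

35

ecx=10
edx=1
esi=6
ebx=100
ecx=10+14=24
edx=1>>1=0
ecx=M[100]=9
edx=0^9=9
ebx=100+4=104
esi=6-1=5
cmp esi, 0  (cmp 5,0)
jg L2: taken
ecx=9+14=23
edx=9>>1=4
ecx=M[104]=21
edx=4^21=17
ebx=104+4=108
esi=5-1=4
cmp esi, 0  (cmp 4,0)
jg L2: taken
ecx=21+14=35
After step 21: ecx = 35.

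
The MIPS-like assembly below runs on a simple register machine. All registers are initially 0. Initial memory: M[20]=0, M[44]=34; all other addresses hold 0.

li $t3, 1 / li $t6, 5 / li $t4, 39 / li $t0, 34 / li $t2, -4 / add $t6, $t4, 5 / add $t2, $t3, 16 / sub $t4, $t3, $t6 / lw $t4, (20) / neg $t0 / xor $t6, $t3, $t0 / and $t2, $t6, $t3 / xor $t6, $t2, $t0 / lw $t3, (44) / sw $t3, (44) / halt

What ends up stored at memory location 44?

li $t3, 1 → $t3=1
li $t6, 5 → $t6=5
li $t4, 39 → $t4=39
li $t0, 34 → $t0=34
li $t2, -4 → $t2=-4
add $t6, $t4, 5 → $t6=39+5=44
add $t2, $t3, 16 → $t2=1+16=17
sub $t4, $t3, $t6 → $t4=1-44=-43
lw $t4, (20) → $t4=M[20]=0
neg $t0 → $t0=-(34)=-34
xor $t6, $t3, $t0 → $t6=1^(-34)=-33
and $t2, $t6, $t3 → $t2=(-33)&1=1
xor $t6, $t2, $t0 → $t6=1^(-34)=-33
lw $t3, (44) → $t3=M[44]=34
sw $t3, (44) → M[44]=34
halt.

34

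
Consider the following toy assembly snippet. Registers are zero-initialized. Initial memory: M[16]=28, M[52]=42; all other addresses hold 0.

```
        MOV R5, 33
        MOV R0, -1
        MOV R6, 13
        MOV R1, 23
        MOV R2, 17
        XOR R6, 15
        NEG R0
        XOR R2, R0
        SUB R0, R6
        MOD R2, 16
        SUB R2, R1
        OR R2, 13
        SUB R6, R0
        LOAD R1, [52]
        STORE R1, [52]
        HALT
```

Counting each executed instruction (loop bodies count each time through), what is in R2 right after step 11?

-23

after MOV R5, 33: R5=33
after MOV R0, -1: R0=-1
after MOV R6, 13: R6=13
after MOV R1, 23: R1=23
after MOV R2, 17: R2=17
after XOR R6, 15: R6=13^15=2
after NEG R0: R0=-(-1)=1
after XOR R2, R0: R2=17^1=16
after SUB R0, R6: R0=1-2=-1
after MOD R2, 16: R2=16%16=0
after SUB R2, R1: R2=0-23=-23
After step 11: R2 = -23.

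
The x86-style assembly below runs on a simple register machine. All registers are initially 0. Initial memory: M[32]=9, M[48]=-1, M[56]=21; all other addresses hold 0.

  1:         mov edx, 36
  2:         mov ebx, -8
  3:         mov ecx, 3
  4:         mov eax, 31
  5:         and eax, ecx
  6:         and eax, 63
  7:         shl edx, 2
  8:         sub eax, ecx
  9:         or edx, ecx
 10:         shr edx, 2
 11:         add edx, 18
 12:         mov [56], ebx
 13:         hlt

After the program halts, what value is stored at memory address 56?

-8

after mov edx, 36: edx=36
after mov ebx, -8: ebx=-8
after mov ecx, 3: ecx=3
after mov eax, 31: eax=31
after and eax, ecx: eax=31&3=3
after and eax, 63: eax=3&63=3
after shl edx, 2: edx=36<<2=144
after sub eax, ecx: eax=3-3=0
after or edx, ecx: edx=144|3=147
after shr edx, 2: edx=147>>2=36
after add edx, 18: edx=36+18=54
mov [56], ebx → M[56]=-8
halt.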